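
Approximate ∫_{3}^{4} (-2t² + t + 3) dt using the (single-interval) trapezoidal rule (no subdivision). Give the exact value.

-18.5

T = (b−a)/2 · [f(3) + f(4)] = 0.5·[(-12) + (-25)] = -18.5.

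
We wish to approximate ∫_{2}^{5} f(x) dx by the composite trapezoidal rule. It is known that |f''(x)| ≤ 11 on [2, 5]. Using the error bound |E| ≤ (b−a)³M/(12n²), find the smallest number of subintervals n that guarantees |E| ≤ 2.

Need 297/(12n²) ≤ 2.
n² ≥ 297/(12·2) = 12.375 ⇒ n ≥ 3.5178, so the smallest n is 4.

4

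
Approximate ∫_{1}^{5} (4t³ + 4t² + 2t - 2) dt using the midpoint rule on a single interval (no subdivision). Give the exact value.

M = (b−a)·f(3) = 4·(148) = 592.

592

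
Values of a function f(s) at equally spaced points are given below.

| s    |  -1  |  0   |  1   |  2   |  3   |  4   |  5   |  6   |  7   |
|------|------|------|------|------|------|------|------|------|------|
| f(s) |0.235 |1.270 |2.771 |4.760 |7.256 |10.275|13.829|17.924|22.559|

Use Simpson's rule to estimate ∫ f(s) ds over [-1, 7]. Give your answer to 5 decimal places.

h = 1, n = 8.
(h/3)·[y₀ + 4y₁ + 2y₂ + 4y₃ + 2y₄ + 4y₅ + 2y₆ + 4y₇ + y₈] = 0.333333·(207.422) = 69.14067.

69.14067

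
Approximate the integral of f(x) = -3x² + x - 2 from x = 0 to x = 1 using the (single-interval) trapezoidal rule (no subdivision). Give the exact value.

-3

T = (b−a)/2 · [f(0) + f(1)] = 0.5·[(-2) + (-4)] = -3.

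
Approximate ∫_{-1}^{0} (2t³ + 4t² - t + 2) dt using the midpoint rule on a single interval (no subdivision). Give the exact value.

M = (b−a)·f(-0.5) = 1·(3.25) = 3.25.

3.25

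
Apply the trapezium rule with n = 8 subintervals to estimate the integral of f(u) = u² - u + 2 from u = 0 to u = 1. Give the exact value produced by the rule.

1.8359375

h = (1 − 0)/8 = 0.125.
Nodes u₀,…,u₈ = 0, 0.125, 0.25, 0.375, 0.5, 0.625, 0.75, 0.875, 1.
f(u) = u² - u + 2: f₀=2, f₁=1.890625, f₂=1.8125, f₃=1.765625, f₄=1.75, f₅=1.765625, f₆=1.8125, f₇=1.890625, f₈=2.
(h/2)·[f₀ + 2f₁ + 2f₂ + 2f₃ + 2f₄ + 2f₅ + 2f₆ + 2f₇ + f₈] = 0.0625·(29.375) = 1.8359375.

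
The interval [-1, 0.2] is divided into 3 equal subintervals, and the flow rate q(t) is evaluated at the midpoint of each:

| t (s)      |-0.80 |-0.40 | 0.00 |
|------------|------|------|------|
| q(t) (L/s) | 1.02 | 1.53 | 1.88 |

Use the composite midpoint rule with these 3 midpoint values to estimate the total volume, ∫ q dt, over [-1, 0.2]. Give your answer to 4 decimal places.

1.7720

h = 0.4, n = 3.
h·[y(m₁) + y(m₂) + y(m₃)] = 0.4·(4.43) = 1.7720.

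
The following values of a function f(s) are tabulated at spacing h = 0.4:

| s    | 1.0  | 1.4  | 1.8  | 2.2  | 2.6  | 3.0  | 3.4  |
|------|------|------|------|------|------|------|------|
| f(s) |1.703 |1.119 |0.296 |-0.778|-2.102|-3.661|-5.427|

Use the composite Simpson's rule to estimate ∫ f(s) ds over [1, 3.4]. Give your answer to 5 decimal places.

h = 0.4, n = 6.
(h/3)·[y₀ + 4y₁ + 2y₂ + 4y₃ + 2y₄ + 4y₅ + y₆] = 0.133333·(-20.616) = -2.74880.

-2.74880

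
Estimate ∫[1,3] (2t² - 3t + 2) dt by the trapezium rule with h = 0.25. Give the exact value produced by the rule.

9.375

h = (3 − 1)/8 = 0.25.
Nodes t₀,…,t₈ = 1, 1.25, 1.5, 1.75, 2, 2.25, 2.5, 2.75, 3.
f(t) = 2t² - 3t + 2: f₀=1, f₁=1.375, f₂=2, f₃=2.875, f₄=4, f₅=5.375, f₆=7, f₇=8.875, f₈=11.
(h/2)·[f₀ + 2f₁ + 2f₂ + 2f₃ + 2f₄ + 2f₅ + 2f₆ + 2f₇ + f₈] = 0.125·(75) = 9.375.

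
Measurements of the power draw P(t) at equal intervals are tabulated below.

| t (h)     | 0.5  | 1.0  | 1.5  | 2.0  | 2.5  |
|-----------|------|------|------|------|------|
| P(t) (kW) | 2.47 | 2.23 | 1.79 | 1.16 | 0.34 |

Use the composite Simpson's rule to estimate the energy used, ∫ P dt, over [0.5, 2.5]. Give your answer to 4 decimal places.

h = 0.5, n = 4.
(h/3)·[y₀ + 4y₁ + 2y₂ + 4y₃ + y₄] = 0.166667·(19.95) = 3.3250.

3.3250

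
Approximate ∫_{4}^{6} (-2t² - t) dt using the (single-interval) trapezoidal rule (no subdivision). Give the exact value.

T = (b−a)/2 · [f(4) + f(6)] = 1·[(-36) + (-78)] = -114.

-114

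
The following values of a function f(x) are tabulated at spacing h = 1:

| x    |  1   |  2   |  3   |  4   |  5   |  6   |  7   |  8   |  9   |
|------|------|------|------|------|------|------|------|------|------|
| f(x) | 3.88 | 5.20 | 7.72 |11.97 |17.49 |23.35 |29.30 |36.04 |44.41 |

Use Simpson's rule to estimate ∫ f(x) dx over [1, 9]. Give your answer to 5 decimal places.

h = 1, n = 8.
(h/3)·[y₀ + 4y₁ + 2y₂ + 4y₃ + 2y₄ + 4y₅ + 2y₆ + 4y₇ + y₈] = 0.333333·(463.55) = 154.51667.

154.51667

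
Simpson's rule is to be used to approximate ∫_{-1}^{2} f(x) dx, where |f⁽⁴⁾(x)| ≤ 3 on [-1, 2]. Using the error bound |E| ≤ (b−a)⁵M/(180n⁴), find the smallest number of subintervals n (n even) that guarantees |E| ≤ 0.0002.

Need 729/(180n⁴) ≤ 0.0002.
n⁴ ≥ 729/(180·0.0002) = 20250 ⇒ n ≥ 11.9291, so the smallest even n is 12. (n must be even for Simpson's rule.)

12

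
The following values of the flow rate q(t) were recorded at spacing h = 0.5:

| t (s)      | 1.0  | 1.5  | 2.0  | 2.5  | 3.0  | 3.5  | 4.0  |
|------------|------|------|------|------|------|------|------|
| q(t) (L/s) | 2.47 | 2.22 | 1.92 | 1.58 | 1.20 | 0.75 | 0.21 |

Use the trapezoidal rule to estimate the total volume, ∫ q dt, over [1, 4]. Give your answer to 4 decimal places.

4.5050

h = 0.5, n = 6.
(h/2)·[y₀ + 2y₁ + 2y₂ + 2y₃ + 2y₄ + 2y₅ + y₆] = 0.25·(18.02) = 4.5050.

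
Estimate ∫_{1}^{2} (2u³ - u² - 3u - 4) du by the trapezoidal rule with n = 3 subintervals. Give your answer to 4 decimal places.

-3.1852

h = (2 − 1)/3 = 0.333333.
Nodes u₀,…,u₃ = 1, 1.333333, 1.666667, 2.
f(u) = 2u³ - u² - 3u - 4: f₀=-6, f₁=-5.037037, f₂=-2.518519, f₃=2.
(h/2)·[f₀ + 2f₁ + 2f₂ + f₃] = 0.166667·(-19.111111) = -3.1852.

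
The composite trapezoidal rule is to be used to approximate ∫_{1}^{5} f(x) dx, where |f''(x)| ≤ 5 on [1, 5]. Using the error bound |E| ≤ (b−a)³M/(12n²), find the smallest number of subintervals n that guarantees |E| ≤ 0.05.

Need 320/(12n²) ≤ 0.05.
n² ≥ 320/(12·0.05) = 533.333 ⇒ n ≥ 23.0940, so the smallest n is 24.

24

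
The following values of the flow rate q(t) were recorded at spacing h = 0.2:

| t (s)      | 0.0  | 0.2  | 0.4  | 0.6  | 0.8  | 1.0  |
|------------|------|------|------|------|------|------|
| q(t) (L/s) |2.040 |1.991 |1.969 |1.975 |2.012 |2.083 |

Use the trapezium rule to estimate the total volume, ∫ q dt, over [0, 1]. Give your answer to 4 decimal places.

2.0017

h = 0.2, n = 5.
(h/2)·[y₀ + 2y₁ + 2y₂ + 2y₃ + 2y₄ + y₅] = 0.1·(20.017) = 2.0017.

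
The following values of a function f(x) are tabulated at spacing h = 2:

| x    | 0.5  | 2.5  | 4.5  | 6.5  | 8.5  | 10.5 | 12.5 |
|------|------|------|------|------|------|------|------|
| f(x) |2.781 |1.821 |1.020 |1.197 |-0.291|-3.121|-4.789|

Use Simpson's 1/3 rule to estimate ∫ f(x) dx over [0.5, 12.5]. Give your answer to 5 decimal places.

h = 2, n = 6.
(h/3)·[y₀ + 4y₁ + 2y₂ + 4y₃ + 2y₄ + 4y₅ + y₆] = 0.666667·(-0.962) = -0.64133.

-0.64133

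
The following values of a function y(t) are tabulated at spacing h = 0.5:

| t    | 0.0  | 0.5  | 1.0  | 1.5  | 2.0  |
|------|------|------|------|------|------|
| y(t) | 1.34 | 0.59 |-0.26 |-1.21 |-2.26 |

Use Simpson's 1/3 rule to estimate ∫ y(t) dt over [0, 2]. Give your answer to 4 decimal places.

-0.6533

h = 0.5, n = 4.
(h/3)·[y₀ + 4y₁ + 2y₂ + 4y₃ + y₄] = 0.166667·(-3.92) = -0.6533.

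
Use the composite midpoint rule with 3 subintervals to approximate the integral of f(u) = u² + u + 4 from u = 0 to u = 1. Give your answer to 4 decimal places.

h = (1 − 0)/3 = 0.333333.
Midpoints m₁,…,m₃ = 0.166667, 0.5, 0.833333.
f(m₁)=4.194444, f(m₂)=4.75, f(m₃)=5.527778.
h·[f(m₁) + f(m₂) + f(m₃)] = 0.333333·(14.472222) = 4.8241.

4.8241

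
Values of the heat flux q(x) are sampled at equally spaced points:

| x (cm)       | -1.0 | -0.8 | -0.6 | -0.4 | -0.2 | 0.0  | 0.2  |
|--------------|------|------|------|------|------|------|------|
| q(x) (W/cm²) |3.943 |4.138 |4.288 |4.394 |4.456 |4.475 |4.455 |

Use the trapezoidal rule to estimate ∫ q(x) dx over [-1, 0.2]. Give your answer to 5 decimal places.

h = 0.2, n = 6.
(h/2)·[y₀ + 2y₁ + 2y₂ + 2y₃ + 2y₄ + 2y₅ + y₆] = 0.1·(51.900) = 5.19000.

5.19000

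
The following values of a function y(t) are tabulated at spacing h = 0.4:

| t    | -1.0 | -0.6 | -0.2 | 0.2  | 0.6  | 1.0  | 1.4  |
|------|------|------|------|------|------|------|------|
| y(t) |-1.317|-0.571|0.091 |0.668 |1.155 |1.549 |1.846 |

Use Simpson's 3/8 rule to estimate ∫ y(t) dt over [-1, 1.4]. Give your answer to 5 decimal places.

1.28055

h = 0.4, n = 6.
(3h/8)·[y₀ + 3y₁ + 3y₂ + 2y₃ + 3y₄ + 3y₅ + y₆] = 0.15·(8.537) = 1.28055.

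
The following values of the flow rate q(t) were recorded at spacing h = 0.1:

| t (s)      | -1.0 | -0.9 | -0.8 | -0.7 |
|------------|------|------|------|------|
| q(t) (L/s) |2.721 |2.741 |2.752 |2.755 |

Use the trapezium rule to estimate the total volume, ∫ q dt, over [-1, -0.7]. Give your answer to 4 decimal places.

0.8231

h = 0.1, n = 3.
(h/2)·[y₀ + 2y₁ + 2y₂ + y₃] = 0.05·(16.462) = 0.8231.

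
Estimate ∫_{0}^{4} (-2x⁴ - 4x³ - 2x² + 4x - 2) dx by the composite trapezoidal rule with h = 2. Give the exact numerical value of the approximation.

h = (4 − 0)/2 = 2.
Nodes x₀,…,x₂ = 0, 2, 4.
f(x) = -2x⁴ - 4x³ - 2x² + 4x - 2: f₀=-2, f₁=-66, f₂=-786.
(h/2)·[f₀ + 2f₁ + f₂] = 1·(-920) = -920.

-920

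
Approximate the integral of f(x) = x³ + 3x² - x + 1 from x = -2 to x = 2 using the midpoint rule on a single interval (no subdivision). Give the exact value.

4

M = (b−a)·f(0) = 4·(1) = 4.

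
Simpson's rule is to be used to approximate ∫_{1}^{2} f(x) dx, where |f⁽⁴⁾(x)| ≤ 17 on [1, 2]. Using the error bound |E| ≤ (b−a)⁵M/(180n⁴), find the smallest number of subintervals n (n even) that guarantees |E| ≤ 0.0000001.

Need 17/(180n⁴) ≤ 0.0000001.
n⁴ ≥ 17/(180·0.0000001) = 944444 ⇒ n ≥ 31.1741, so the smallest even n is 32. (n must be even for Simpson's rule.)

32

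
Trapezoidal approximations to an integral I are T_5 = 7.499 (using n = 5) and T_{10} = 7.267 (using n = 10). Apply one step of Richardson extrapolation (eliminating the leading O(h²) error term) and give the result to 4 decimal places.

R = (4·T_{10} − T_5) / 3 = (4·7.267 − 7.499)/3 = (21.569)/3 = 7.1897.

7.1897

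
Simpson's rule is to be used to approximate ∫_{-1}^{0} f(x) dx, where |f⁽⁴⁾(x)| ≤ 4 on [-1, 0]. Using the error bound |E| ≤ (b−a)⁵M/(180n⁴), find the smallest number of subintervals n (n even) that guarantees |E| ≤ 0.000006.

8

Need 4/(180n⁴) ≤ 0.000006.
n⁴ ≥ 4/(180·0.000006) = 3703.7 ⇒ n ≥ 7.8012, so the smallest even n is 8. (n must be even for Simpson's rule.)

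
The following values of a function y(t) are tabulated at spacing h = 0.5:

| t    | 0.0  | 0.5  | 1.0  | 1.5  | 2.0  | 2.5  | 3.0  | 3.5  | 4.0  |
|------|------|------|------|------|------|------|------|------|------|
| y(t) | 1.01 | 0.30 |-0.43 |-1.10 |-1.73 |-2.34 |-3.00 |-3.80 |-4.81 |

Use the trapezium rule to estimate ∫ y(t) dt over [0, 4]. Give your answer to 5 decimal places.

h = 0.5, n = 8.
(h/2)·[y₀ + 2y₁ + 2y₂ + 2y₃ + 2y₄ + 2y₅ + 2y₆ + 2y₇ + y₈] = 0.25·(-28.00) = -7.00000.

-7.00000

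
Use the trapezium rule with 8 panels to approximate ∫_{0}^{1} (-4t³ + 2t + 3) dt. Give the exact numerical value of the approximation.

2.984375

h = (1 − 0)/8 = 0.125.
Nodes t₀,…,t₈ = 0, 0.125, 0.25, 0.375, 0.5, 0.625, 0.75, 0.875, 1.
f(t) = -4t³ + 2t + 3: f₀=3, f₁=3.2421875, f₂=3.4375, f₃=3.5390625, f₄=3.5, f₅=3.2734375, f₆=2.8125, f₇=2.0703125, f₈=1.
(h/2)·[f₀ + 2f₁ + 2f₂ + 2f₃ + 2f₄ + 2f₅ + 2f₆ + 2f₇ + f₈] = 0.0625·(47.75) = 2.984375.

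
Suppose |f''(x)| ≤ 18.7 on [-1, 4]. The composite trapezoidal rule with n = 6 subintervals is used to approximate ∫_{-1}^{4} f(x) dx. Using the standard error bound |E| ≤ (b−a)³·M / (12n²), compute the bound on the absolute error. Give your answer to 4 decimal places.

5.4109

|E| ≤ (5)³·18.7 / (12·6²) = 2337.5/432 = 5.4109.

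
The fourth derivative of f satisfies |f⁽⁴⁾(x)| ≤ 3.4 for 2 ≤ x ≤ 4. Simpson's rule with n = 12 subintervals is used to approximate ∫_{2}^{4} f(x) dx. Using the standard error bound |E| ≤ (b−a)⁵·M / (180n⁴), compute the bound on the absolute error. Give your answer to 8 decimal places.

|E| ≤ (2)⁵·3.4 / (180·12⁴) = 108.8/3732480 = 0.00002915.

0.00002915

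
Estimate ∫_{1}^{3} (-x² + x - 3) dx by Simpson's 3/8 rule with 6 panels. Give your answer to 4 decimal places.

-10.6667

h = (3 − 1)/6 = 0.333333.
Nodes x₀,…,x₆ = 1, 1.333333, 1.666667, 2, 2.333333, 2.666667, 3.
f(x) = -x² + x - 3: f₀=-3, f₁=-3.444444, f₂=-4.111111, f₃=-5, f₄=-6.111111, f₅=-7.444444, f₆=-9.
(3h/8)·[f₀ + 3f₁ + 3f₂ + 2f₃ + 3f₄ + 3f₅ + f₆] = 0.125·(-85.333333) = -10.6667.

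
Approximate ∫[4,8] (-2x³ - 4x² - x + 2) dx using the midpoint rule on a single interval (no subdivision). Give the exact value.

M = (b−a)·f(6) = 4·(-580) = -2320.

-2320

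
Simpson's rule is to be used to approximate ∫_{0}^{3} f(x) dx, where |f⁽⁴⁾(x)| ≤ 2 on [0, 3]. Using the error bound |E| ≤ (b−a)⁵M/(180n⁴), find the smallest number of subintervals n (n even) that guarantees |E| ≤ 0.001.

Need 486/(180n⁴) ≤ 0.001.
n⁴ ≥ 486/(180·0.001) = 2700 ⇒ n ≥ 7.2084, so the smallest even n is 8. (n must be even for Simpson's rule.)

8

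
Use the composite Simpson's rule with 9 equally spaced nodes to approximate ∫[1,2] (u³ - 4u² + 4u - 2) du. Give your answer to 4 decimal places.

-1.5833

h = (2 − 1)/8 = 0.125.
Nodes u₀,…,u₈ = 1, 1.125, 1.25, 1.375, 1.5, 1.625, 1.75, 1.875, 2.
f(u) = u³ - 4u² + 4u - 2: f₀=-1, f₁=-1.138671875, f₂=-1.296875, f₃=-1.462890625, f₄=-1.625, f₅=-1.771484375, f₆=-1.890625, f₇=-1.970703125, f₈=-2.
(h/3)·[f₀ + 4f₁ + 2f₂ + 4f₃ + 2f₄ + 4f₅ + 2f₆ + 4f₇ + f₈] = 0.041667·(-38) = -1.5833.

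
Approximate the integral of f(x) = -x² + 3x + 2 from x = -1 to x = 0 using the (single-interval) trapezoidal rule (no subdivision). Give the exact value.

0

T = (b−a)/2 · [f(-1) + f(0)] = 0.5·[(-2) + 2] = 0.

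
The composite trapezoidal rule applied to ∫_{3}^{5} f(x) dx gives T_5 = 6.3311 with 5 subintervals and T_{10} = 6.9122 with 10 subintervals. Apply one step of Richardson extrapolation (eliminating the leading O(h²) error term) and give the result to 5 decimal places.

R = (4·T_{10} − T_5) / 3 = (4·6.9122 − 6.3311)/3 = (21.3177)/3 = 7.10590.

7.10590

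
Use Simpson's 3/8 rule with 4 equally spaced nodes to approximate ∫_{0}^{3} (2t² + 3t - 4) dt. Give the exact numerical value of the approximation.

h = (3 − 0)/3 = 1.
Nodes t₀,…,t₃ = 0, 1, 2, 3.
f(t) = 2t² + 3t - 4: f₀=-4, f₁=1, f₂=10, f₃=23.
(3h/8)·[f₀ + 3f₁ + 3f₂ + f₃] = 0.375·(52) = 19.5.

19.5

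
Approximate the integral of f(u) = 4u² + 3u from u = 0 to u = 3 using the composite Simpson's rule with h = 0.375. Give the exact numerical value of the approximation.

h = (3 − 0)/8 = 0.375.
Nodes u₀,…,u₈ = 0, 0.375, 0.75, 1.125, 1.5, 1.875, 2.25, 2.625, 3.
f(u) = 4u² + 3u: f₀=0, f₁=1.6875, f₂=4.5, f₃=8.4375, f₄=13.5, f₅=19.6875, f₆=27, f₇=35.4375, f₈=45.
(h/3)·[f₀ + 4f₁ + 2f₂ + 4f₃ + 2f₄ + 4f₅ + 2f₆ + 4f₇ + f₈] = 0.125·(396) = 49.5.

49.5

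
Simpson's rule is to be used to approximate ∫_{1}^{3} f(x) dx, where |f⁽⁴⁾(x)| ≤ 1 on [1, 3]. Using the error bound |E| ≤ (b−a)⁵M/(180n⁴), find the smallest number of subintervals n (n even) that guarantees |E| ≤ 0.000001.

22

Need 32/(180n⁴) ≤ 0.000001.
n⁴ ≥ 32/(180·0.000001) = 177778 ⇒ n ≥ 20.5338, so the smallest even n is 22. (n must be even for Simpson's rule.)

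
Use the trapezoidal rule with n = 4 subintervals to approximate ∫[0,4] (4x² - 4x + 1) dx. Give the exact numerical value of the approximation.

60

h = (4 − 0)/4 = 1.
Nodes x₀,…,x₄ = 0, 1, 2, 3, 4.
f(x) = 4x² - 4x + 1: f₀=1, f₁=1, f₂=9, f₃=25, f₄=49.
(h/2)·[f₀ + 2f₁ + 2f₂ + 2f₃ + f₄] = 0.5·(120) = 60.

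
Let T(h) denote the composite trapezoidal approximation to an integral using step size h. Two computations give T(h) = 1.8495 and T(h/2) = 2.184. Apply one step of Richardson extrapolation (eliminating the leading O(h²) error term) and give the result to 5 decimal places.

R = (4·T(h/2) − T(h)) / 3 = (4·2.184 − 1.8495)/3 = (6.8865)/3 = 2.29550.

2.29550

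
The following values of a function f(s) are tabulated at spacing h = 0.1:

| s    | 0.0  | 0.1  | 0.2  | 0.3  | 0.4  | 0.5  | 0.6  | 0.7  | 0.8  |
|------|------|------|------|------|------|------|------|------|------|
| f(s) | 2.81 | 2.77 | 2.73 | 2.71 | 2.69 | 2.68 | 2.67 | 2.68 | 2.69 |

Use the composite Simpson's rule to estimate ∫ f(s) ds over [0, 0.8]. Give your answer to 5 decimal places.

2.16800

h = 0.1, n = 8.
(h/3)·[y₀ + 4y₁ + 2y₂ + 4y₃ + 2y₄ + 4y₅ + 2y₆ + 4y₇ + y₈] = 0.033333·(65.04) = 2.16800.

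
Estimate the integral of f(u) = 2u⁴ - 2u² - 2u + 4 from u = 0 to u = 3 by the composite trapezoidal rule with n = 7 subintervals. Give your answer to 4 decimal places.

85.3157

h = (3 − 0)/7 = 0.428571.
Nodes u₀,…,u₇ = 0, 0.428571, 0.857143, 1.285714, 1.714286, 2.142857, 2.571429, 3.
f(u) = 2u⁴ - 2u² - 2u + 4: f₀=4, f₁=2.842982, f₂=1.895877, f₃=3.587672, f₄=11.966681, f₅=32.700541, f₆=73.076218, f₇=142.
(h/2)·[f₀ + 2f₁ + 2f₂ + 2f₃ + 2f₄ + 2f₅ + 2f₆ + f₇] = 0.214286·(398.139942) = 85.3157.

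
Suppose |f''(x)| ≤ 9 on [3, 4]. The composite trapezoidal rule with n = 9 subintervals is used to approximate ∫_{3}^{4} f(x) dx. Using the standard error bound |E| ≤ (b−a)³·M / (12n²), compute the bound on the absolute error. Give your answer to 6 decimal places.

0.009259

|E| ≤ (1)³·9 / (12·9²) = 9/972 = 0.009259.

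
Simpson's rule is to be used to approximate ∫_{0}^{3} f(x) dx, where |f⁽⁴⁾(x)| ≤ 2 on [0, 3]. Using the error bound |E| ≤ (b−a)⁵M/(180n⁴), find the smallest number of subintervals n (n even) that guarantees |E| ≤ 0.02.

Need 486/(180n⁴) ≤ 0.02.
n⁴ ≥ 486/(180·0.02) = 135 ⇒ n ≥ 3.4087, so the smallest even n is 4. (n must be even for Simpson's rule.)

4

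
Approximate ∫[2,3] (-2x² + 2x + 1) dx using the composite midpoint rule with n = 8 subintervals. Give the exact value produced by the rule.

h = (3 − 2)/8 = 0.125.
Midpoints m₁,…,m₈ = 2.0625, 2.1875, 2.3125, 2.4375, 2.5625, 2.6875, 2.8125, 2.9375.
f(m₁)=-3.3828125, f(m₂)=-4.1953125, f(m₃)=-5.0703125, f(m₄)=-6.0078125, f(m₅)=-7.0078125, f(m₆)=-8.0703125, f(m₇)=-9.1953125, f(m₈)=-10.3828125.
h·[f(m₁) + f(m₂) + f(m₃) + f(m₄) + f(m₅) + f(m₆) + f(m₇) + f(m₈)] = 0.125·(-53.3125) = -6.6640625.

-6.6640625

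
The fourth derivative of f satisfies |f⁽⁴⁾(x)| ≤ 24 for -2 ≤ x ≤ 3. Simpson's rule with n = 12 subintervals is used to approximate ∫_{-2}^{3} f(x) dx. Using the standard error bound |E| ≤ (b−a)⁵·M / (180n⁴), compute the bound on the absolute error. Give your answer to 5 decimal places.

|E| ≤ (5)⁵·24 / (180·12⁴) = 75000/3732480 = 0.02009.

0.02009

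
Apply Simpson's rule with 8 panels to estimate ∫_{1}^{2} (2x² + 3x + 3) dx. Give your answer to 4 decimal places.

h = (2 − 1)/8 = 0.125.
Nodes x₀,…,x₈ = 1, 1.125, 1.25, 1.375, 1.5, 1.625, 1.75, 1.875, 2.
f(x) = 2x² + 3x + 3: f₀=8, f₁=8.90625, f₂=9.875, f₃=10.90625, f₄=12, f₅=13.15625, f₆=14.375, f₇=15.65625, f₈=17.
(h/3)·[f₀ + 4f₁ + 2f₂ + 4f₃ + 2f₄ + 4f₅ + 2f₆ + 4f₇ + f₈] = 0.041667·(292) = 12.1667.

12.1667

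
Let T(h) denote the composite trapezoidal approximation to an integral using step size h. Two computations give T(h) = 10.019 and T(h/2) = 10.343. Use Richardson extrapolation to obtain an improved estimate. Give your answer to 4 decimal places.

10.4510

R = (4·T(h/2) − T(h)) / 3 = (4·10.343 − 10.019)/3 = (31.353)/3 = 10.4510.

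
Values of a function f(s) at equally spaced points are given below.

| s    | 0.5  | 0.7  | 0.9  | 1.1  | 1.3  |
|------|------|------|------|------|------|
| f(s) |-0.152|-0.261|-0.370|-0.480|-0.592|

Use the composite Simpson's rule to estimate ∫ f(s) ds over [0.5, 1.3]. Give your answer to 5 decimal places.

-0.29653

h = 0.2, n = 4.
(h/3)·[y₀ + 4y₁ + 2y₂ + 4y₃ + y₄] = 0.066667·(-4.448) = -0.29653.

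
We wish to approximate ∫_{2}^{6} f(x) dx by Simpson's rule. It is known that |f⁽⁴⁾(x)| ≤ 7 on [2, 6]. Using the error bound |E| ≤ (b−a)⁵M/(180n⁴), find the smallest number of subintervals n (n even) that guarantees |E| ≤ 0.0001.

26

Need 7168/(180n⁴) ≤ 0.0001.
n⁴ ≥ 7168/(180·0.0001) = 398222 ⇒ n ≥ 25.1207, so the smallest even n is 26. (n must be even for Simpson's rule.)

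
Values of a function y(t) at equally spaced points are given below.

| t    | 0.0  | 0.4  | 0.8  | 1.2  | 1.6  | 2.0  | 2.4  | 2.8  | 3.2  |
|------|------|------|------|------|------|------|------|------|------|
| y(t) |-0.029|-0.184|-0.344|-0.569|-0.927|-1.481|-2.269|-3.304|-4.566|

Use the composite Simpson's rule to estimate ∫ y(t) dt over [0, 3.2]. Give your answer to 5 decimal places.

h = 0.4, n = 8.
(h/3)·[y₀ + 4y₁ + 2y₂ + 4y₃ + 2y₄ + 4y₅ + 2y₆ + 4y₇ + y₈] = 0.133333·(-33.827) = -4.51027.

-4.51027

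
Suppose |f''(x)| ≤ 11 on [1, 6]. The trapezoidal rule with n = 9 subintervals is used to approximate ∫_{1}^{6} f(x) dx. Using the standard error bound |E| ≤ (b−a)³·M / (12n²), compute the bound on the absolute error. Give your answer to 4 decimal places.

|E| ≤ (5)³·11 / (12·9²) = 1375/972 = 1.4146.

1.4146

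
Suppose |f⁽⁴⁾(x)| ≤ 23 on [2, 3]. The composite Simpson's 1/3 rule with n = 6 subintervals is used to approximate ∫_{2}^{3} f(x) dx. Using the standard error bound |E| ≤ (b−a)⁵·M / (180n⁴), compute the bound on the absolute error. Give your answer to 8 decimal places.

|E| ≤ (1)⁵·23 / (180·6⁴) = 23/233280 = 0.00009859.

0.00009859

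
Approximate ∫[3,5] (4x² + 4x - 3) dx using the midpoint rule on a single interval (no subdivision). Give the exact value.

154

M = (b−a)·f(4) = 2·(77) = 154.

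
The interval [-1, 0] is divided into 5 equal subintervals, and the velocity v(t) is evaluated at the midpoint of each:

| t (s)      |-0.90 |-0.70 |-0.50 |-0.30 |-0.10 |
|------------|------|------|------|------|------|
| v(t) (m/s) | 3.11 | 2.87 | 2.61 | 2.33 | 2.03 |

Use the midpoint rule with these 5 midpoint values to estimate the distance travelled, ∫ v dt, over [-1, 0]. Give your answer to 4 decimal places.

2.5900

h = 0.2, n = 5.
h·[y(m₁) + y(m₂) + y(m₃) + y(m₄) + y(m₅)] = 0.2·(12.95) = 2.5900.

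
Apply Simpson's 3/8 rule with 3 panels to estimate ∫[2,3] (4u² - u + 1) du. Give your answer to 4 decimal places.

h = (3 − 2)/3 = 0.333333.
Nodes u₀,…,u₃ = 2, 2.333333, 2.666667, 3.
f(u) = 4u² - u + 1: f₀=15, f₁=20.444444, f₂=26.777778, f₃=34.
(3h/8)·[f₀ + 3f₁ + 3f₂ + f₃] = 0.125·(190.666667) = 23.8333.

23.8333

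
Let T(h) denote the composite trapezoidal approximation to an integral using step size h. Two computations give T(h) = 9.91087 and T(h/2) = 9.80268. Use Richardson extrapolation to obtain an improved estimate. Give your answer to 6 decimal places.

9.766617

R = (4·T(h/2) − T(h)) / 3 = (4·9.80268 − 9.91087)/3 = (29.29985)/3 = 9.766617.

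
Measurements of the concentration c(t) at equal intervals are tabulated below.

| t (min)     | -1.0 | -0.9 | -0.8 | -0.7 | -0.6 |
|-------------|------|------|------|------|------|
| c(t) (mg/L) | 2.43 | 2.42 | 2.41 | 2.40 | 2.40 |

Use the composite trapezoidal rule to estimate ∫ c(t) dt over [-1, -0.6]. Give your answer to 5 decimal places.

h = 0.1, n = 4.
(h/2)·[y₀ + 2y₁ + 2y₂ + 2y₃ + y₄] = 0.05·(19.29) = 0.96450.

0.96450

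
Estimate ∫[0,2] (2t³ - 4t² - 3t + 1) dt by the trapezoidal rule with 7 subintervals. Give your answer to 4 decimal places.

-6.6122

h = (2 − 0)/7 = 0.285714.
Nodes t₀,…,t₇ = 0, 0.285714, 0.571429, 0.857143, 1.142857, 1.428571, 1.714286, 2.
f(t) = 2t³ - 4t² - 3t + 1: f₀=1, f₁=-0.137026, f₂=-1.647230, f₃=-3.250729, f₄=-4.667638, f₅=-5.618076, f₆=-5.822157, f₇=-5.
(h/2)·[f₀ + 2f₁ + 2f₂ + 2f₃ + 2f₄ + 2f₅ + 2f₆ + f₇] = 0.142857·(-46.285714) = -6.6122.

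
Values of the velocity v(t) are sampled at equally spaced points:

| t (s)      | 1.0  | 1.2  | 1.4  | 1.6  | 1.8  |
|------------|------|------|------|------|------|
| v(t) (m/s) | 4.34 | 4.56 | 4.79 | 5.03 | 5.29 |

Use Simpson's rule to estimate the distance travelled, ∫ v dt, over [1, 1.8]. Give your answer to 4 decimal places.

h = 0.2, n = 4.
(h/3)·[y₀ + 4y₁ + 2y₂ + 4y₃ + y₄] = 0.066667·(57.57) = 3.8380.

3.8380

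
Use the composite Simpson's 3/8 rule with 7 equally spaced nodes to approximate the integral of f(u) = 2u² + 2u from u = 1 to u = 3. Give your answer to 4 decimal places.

h = (3 − 1)/6 = 0.333333.
Nodes u₀,…,u₆ = 1, 1.333333, 1.666667, 2, 2.333333, 2.666667, 3.
f(u) = 2u² + 2u: f₀=4, f₁=6.222222, f₂=8.888889, f₃=12, f₄=15.555556, f₅=19.555556, f₆=24.
(3h/8)·[f₀ + 3f₁ + 3f₂ + 2f₃ + 3f₄ + 3f₅ + f₆] = 0.125·(202.666667) = 25.3333.

25.3333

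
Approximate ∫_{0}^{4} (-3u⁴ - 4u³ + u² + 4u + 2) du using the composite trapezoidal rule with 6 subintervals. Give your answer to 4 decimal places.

h = (4 − 0)/6 = 0.666667.
Nodes u₀,…,u₆ = 0, 0.666667, 1.333333, 2, 2.666667, 3.333333, 4.
f(u) = -3u⁴ - 4u³ + u² + 4u + 2: f₀=2, f₁=3.333333, f₂=-9.851852, f₃=-66, f₄=-207.777778, f₅=-492.074074, f₆=-990.
(h/2)·[f₀ + 2f₁ + 2f₂ + 2f₃ + 2f₄ + 2f₅ + f₆] = 0.333333·(-2532.740741) = -844.2469.

-844.2469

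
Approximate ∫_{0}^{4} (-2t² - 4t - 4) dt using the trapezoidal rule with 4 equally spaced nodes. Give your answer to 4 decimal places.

-93.0370

h = (4 − 0)/3 = 1.333333.
Nodes t₀,…,t₃ = 0, 1.333333, 2.666667, 4.
f(t) = -2t² - 4t - 4: f₀=-4, f₁=-12.888889, f₂=-28.888889, f₃=-52.
(h/2)·[f₀ + 2f₁ + 2f₂ + f₃] = 0.666667·(-139.555556) = -93.0370.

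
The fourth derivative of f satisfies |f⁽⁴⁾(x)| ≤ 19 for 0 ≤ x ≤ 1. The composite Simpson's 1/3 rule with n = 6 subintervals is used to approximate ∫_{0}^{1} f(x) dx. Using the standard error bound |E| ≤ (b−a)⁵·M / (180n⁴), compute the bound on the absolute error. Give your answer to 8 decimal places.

0.00008145

|E| ≤ (1)⁵·19 / (180·6⁴) = 19/233280 = 0.00008145.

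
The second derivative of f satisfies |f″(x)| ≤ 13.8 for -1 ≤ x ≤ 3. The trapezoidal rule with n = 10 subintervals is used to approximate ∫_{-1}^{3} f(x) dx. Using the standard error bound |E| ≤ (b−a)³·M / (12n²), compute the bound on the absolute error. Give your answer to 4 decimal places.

|E| ≤ (4)³·13.8 / (12·10²) = 883.2/1200 = 0.7360.

0.7360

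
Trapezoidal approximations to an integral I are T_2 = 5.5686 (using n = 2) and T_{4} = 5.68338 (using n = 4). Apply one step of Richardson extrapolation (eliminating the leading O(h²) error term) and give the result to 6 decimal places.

R = (4·T_{4} − T_2) / 3 = (4·5.68338 − 5.5686)/3 = (17.16492)/3 = 5.721640.

5.721640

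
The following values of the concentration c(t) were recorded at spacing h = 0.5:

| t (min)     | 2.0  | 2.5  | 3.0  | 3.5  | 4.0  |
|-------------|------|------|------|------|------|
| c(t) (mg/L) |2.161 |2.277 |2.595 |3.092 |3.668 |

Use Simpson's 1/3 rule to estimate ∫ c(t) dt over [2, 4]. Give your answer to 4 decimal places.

h = 0.5, n = 4.
(h/3)·[y₀ + 4y₁ + 2y₂ + 4y₃ + y₄] = 0.166667·(32.495) = 5.4158.

5.4158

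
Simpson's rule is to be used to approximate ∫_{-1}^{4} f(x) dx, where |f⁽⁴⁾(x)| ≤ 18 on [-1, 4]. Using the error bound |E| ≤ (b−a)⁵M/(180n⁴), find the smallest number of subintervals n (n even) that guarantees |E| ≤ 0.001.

Need 56250/(180n⁴) ≤ 0.001.
n⁴ ≥ 56250/(180·0.001) = 312500 ⇒ n ≥ 23.6435, so the smallest even n is 24. (n must be even for Simpson's rule.)

24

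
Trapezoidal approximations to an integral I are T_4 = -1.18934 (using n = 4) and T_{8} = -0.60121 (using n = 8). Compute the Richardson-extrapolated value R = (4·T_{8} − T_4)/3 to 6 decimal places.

R = (4·T_{8} − T_4) / 3 = (4·(-0.60121) − (-1.18934))/3 = (-1.21550)/3 = -0.405167.

-0.405167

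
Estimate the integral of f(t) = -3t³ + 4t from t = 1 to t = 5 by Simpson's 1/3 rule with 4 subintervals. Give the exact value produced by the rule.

-420

h = (5 − 1)/4 = 1.
Nodes t₀,…,t₄ = 1, 2, 3, 4, 5.
f(t) = -3t³ + 4t: f₀=1, f₁=-16, f₂=-69, f₃=-176, f₄=-355.
(h/3)·[f₀ + 4f₁ + 2f₂ + 4f₃ + f₄] = 0.333333·(-1260) = -420.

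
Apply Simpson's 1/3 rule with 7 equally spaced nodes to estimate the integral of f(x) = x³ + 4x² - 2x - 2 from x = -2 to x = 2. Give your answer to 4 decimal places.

h = (2 − (-2))/6 = 0.666667.
Nodes x₀,…,x₆ = -2, -1.333333, -0.666667, 0, 0.666667, 1.333333, 2.
f(x) = x³ + 4x² - 2x - 2: f₀=10, f₁=5.407407, f₂=0.814815, f₃=-2, f₄=-1.259259, f₅=4.814815, f₆=18.
(h/3)·[f₀ + 4f₁ + 2f₂ + 4f₃ + 2f₄ + 4f₅ + f₆] = 0.222222·(60) = 13.3333.

13.3333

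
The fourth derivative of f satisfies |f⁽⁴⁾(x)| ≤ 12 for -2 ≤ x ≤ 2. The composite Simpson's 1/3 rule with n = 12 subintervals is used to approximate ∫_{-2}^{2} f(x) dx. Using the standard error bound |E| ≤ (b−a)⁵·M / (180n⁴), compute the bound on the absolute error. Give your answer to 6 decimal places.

|E| ≤ (4)⁵·12 / (180·12⁴) = 12288/3732480 = 0.003292.

0.003292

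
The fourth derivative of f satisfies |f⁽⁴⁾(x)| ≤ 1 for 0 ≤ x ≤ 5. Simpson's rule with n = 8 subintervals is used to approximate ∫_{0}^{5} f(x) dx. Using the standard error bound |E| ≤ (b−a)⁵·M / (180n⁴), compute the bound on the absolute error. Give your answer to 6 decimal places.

|E| ≤ (5)⁵·1 / (180·8⁴) = 3125/737280 = 0.004239.

0.004239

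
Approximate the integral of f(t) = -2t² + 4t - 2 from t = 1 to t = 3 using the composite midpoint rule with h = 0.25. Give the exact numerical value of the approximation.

h = (3 − 1)/8 = 0.25.
Midpoints m₁,…,m₈ = 1.125, 1.375, 1.625, 1.875, 2.125, 2.375, 2.625, 2.875.
f(m₁)=-0.03125, f(m₂)=-0.28125, f(m₃)=-0.78125, f(m₄)=-1.53125, f(m₅)=-2.53125, f(m₆)=-3.78125, f(m₇)=-5.28125, f(m₈)=-7.03125.
h·[f(m₁) + f(m₂) + f(m₃) + f(m₄) + f(m₅) + f(m₆) + f(m₇) + f(m₈)] = 0.25·(-21.25) = -5.3125.

-5.3125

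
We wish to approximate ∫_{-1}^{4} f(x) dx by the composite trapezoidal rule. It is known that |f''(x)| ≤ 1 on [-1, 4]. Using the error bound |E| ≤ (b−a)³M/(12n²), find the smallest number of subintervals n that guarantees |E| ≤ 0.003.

Need 125/(12n²) ≤ 0.003.
n² ≥ 125/(12·0.003) = 3472.22 ⇒ n ≥ 58.9256, so the smallest n is 59.

59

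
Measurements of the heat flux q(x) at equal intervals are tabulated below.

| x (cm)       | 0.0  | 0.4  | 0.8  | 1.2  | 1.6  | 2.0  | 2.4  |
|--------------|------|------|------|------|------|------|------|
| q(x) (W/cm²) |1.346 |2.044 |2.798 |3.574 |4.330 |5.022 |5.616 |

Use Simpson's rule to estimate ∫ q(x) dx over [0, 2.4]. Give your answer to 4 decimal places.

h = 0.4, n = 6.
(h/3)·[y₀ + 4y₁ + 2y₂ + 4y₃ + 2y₄ + 4y₅ + y₆] = 0.133333·(63.778) = 8.5037.

8.5037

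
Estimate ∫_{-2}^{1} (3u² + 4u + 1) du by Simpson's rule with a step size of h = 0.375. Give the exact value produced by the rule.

6

h = (1 − (-2))/8 = 0.375.
Nodes u₀,…,u₈ = -2, -1.625, -1.25, -0.875, -0.5, -0.125, 0.25, 0.625, 1.
f(u) = 3u² + 4u + 1: f₀=5, f₁=2.421875, f₂=0.6875, f₃=-0.203125, f₄=-0.25, f₅=0.546875, f₆=2.1875, f₇=4.671875, f₈=8.
(h/3)·[f₀ + 4f₁ + 2f₂ + 4f₃ + 2f₄ + 4f₅ + 2f₆ + 4f₇ + f₈] = 0.125·(48) = 6.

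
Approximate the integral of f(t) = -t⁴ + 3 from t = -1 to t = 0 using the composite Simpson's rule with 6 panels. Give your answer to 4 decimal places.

h = (0 − (-1))/6 = 0.166667.
Nodes t₀,…,t₆ = -1, -0.833333, -0.666667, -0.5, -0.333333, -0.166667, 0.
f(t) = -t⁴ + 3: f₀=2, f₁=2.517747, f₂=2.802469, f₃=2.9375, f₄=2.987654, f₅=2.999228, f₆=3.
(h/3)·[f₀ + 4f₁ + 2f₂ + 4f₃ + 2f₄ + 4f₅ + f₆] = 0.055556·(50.398148) = 2.7999.

2.7999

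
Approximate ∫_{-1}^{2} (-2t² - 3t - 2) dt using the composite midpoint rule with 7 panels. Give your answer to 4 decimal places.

h = (2 − (-1))/7 = 0.428571.
Midpoints m₁,…,m₇ = -0.785714, -0.357143, 0.071429, 0.5, 0.928571, 1.357143, 1.785714.
f(m₁)=-0.877551, f(m₂)=-1.183673, f(m₃)=-2.224490, f(m₄)=-4, f(m₅)=-6.510204, f(m₆)=-9.755102, f(m₇)=-13.734694.
h·[f(m₁) + f(m₂) + f(m₃) + f(m₄) + f(m₅) + f(m₆) + f(m₇)] = 0.428571·(-38.285714) = -16.4082.

-16.4082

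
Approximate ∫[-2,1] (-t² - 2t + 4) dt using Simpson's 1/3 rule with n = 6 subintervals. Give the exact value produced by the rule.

12

h = (1 − (-2))/6 = 0.5.
Nodes t₀,…,t₆ = -2, -1.5, -1, -0.5, 0, 0.5, 1.
f(t) = -t² - 2t + 4: f₀=4, f₁=4.75, f₂=5, f₃=4.75, f₄=4, f₅=2.75, f₆=1.
(h/3)·[f₀ + 4f₁ + 2f₂ + 4f₃ + 2f₄ + 4f₅ + f₆] = 0.166667·(72) = 12.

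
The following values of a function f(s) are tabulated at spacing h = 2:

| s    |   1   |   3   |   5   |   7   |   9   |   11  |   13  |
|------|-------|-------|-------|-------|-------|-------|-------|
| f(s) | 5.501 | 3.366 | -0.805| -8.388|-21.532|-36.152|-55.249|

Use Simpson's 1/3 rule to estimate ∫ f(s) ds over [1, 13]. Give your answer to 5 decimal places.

-172.74533

h = 2, n = 6.
(h/3)·[y₀ + 4y₁ + 2y₂ + 4y₃ + 2y₄ + 4y₅ + y₆] = 0.666667·(-259.118) = -172.74533.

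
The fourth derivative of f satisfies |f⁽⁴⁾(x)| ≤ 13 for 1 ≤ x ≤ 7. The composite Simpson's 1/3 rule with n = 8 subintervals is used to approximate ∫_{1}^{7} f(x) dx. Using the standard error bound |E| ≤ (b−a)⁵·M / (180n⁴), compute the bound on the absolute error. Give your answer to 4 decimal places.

0.1371

|E| ≤ (6)⁵·13 / (180·8⁴) = 101088/737280 = 0.1371.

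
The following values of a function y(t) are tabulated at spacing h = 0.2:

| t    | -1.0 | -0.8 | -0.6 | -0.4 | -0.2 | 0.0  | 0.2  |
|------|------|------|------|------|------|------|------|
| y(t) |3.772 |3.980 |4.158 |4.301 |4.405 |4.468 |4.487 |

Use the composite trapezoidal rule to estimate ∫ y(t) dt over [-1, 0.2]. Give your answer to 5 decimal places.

5.08830

h = 0.2, n = 6.
(h/2)·[y₀ + 2y₁ + 2y₂ + 2y₃ + 2y₄ + 2y₅ + y₆] = 0.1·(50.883) = 5.08830.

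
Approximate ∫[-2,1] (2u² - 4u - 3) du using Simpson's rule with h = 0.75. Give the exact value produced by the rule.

3

h = (1 − (-2))/4 = 0.75.
Nodes u₀,…,u₄ = -2, -1.25, -0.5, 0.25, 1.
f(u) = 2u² - 4u - 3: f₀=13, f₁=5.125, f₂=-0.5, f₃=-3.875, f₄=-5.
(h/3)·[f₀ + 4f₁ + 2f₂ + 4f₃ + f₄] = 0.25·(12) = 3.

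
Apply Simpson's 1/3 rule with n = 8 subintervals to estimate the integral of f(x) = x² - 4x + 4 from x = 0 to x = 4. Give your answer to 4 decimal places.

h = (4 − 0)/8 = 0.5.
Nodes x₀,…,x₈ = 0, 0.5, 1, 1.5, 2, 2.5, 3, 3.5, 4.
f(x) = x² - 4x + 4: f₀=4, f₁=2.25, f₂=1, f₃=0.25, f₄=0, f₅=0.25, f₆=1, f₇=2.25, f₈=4.
(h/3)·[f₀ + 4f₁ + 2f₂ + 4f₃ + 2f₄ + 4f₅ + 2f₆ + 4f₇ + f₈] = 0.166667·(32) = 5.3333.

5.3333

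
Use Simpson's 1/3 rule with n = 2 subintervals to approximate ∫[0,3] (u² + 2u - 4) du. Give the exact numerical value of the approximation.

6

h = (3 − 0)/2 = 1.5.
Nodes u₀,…,u₂ = 0, 1.5, 3.
f(u) = u² + 2u - 4: f₀=-4, f₁=1.25, f₂=11.
(h/3)·[f₀ + 4f₁ + f₂] = 0.5·(12) = 6.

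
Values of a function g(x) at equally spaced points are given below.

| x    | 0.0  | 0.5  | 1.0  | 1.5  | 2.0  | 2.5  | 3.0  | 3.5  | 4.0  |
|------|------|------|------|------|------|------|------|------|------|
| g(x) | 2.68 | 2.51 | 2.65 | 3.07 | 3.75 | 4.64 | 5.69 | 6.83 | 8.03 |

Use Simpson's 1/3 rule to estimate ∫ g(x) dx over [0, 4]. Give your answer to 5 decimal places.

h = 0.5, n = 8.
(h/3)·[y₀ + 4y₁ + 2y₂ + 4y₃ + 2y₄ + 4y₅ + 2y₆ + 4y₇ + y₈] = 0.166667·(103.09) = 17.18167.

17.18167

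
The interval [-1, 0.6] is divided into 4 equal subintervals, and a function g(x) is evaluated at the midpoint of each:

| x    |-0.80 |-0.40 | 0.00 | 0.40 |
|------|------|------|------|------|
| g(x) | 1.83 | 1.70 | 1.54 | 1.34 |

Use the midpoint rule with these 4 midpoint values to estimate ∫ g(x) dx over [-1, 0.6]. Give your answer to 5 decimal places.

h = 0.4, n = 4.
h·[y(m₁) + y(m₂) + y(m₃) + y(m₄)] = 0.4·(6.41) = 2.56400.

2.56400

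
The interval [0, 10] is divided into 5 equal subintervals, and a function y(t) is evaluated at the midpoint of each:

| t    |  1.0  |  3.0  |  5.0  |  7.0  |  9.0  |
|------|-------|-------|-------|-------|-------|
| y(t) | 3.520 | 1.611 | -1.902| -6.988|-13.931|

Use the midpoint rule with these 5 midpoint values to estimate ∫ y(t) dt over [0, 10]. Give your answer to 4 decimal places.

h = 2, n = 5.
h·[y(m₁) + y(m₂) + y(m₃) + y(m₄) + y(m₅)] = 2·(-17.690) = -35.3800.

-35.3800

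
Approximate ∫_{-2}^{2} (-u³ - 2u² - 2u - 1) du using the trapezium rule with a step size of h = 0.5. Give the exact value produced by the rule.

-15

h = (2 − (-2))/8 = 0.5.
Nodes u₀,…,u₈ = -2, -1.5, -1, -0.5, 0, 0.5, 1, 1.5, 2.
f(u) = -u³ - 2u² - 2u - 1: f₀=3, f₁=0.875, f₂=0, f₃=-0.375, f₄=-1, f₅=-2.625, f₆=-6, f₇=-11.875, f₈=-21.
(h/2)·[f₀ + 2f₁ + 2f₂ + 2f₃ + 2f₄ + 2f₅ + 2f₆ + 2f₇ + f₈] = 0.25·(-60) = -15.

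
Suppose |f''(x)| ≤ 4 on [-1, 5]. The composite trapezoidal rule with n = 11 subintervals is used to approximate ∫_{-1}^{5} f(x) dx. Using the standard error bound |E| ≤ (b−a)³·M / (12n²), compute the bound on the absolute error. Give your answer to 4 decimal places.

0.5950

|E| ≤ (6)³·4 / (12·11²) = 864/1452 = 0.5950.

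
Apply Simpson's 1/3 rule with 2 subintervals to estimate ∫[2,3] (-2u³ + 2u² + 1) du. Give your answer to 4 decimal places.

-18.8333

h = (3 − 2)/2 = 0.5.
Nodes u₀,…,u₂ = 2, 2.5, 3.
f(u) = -2u³ + 2u² + 1: f₀=-7, f₁=-17.75, f₂=-35.
(h/3)·[f₀ + 4f₁ + f₂] = 0.166667·(-113) = -18.8333.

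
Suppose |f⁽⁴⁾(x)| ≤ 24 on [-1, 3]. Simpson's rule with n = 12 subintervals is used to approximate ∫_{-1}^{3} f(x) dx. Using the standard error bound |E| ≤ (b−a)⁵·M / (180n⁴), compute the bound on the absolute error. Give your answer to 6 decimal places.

|E| ≤ (4)⁵·24 / (180·12⁴) = 24576/3732480 = 0.006584.

0.006584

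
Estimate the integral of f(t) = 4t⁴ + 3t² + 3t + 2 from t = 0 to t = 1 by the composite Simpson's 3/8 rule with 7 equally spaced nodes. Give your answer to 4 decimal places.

h = (1 − 0)/6 = 0.166667.
Nodes t₀,…,t₆ = 0, 0.166667, 0.333333, 0.5, 0.666667, 0.833333, 1.
f(t) = 4t⁴ + 3t² + 3t + 2: f₀=2, f₁=2.586420, f₂=3.382716, f₃=4.5, f₄=6.123457, f₅=8.512346, f₆=12.
(3h/8)·[f₀ + 3f₁ + 3f₂ + 2f₃ + 3f₄ + 3f₅ + f₆] = 0.0625·(84.814815) = 5.3009.

5.3009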